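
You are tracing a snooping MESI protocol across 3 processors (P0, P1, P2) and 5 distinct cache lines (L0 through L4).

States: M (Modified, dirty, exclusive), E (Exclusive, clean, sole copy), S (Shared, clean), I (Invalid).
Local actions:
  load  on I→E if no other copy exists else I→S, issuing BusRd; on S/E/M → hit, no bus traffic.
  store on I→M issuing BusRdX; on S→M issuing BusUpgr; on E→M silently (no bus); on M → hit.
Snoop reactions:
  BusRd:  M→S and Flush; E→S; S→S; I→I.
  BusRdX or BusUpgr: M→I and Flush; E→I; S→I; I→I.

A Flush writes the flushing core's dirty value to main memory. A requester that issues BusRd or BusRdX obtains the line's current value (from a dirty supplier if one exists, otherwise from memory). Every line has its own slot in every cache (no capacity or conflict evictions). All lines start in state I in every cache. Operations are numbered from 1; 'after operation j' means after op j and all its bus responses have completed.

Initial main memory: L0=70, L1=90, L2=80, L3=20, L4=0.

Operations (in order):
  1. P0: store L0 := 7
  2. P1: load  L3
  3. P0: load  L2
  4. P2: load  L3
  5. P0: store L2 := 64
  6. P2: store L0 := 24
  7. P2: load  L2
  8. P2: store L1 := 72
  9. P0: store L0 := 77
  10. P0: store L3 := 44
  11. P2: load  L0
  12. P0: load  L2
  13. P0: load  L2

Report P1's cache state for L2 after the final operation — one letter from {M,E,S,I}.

state = I

[1] P0: store L0 := 7 | P0:M(7), P1:I, P2:I | bus: BusRdX
[2] P1: load  L3 | P0:I, P1:E(20), P2:I | bus: BusRd
[3] P0: load  L2 | P0:E(80), P1:I, P2:I | bus: BusRd
[4] P2: load  L3 | P0:I, P1:S(20), P2:S(20) | bus: BusRd
[5] P0: store L2 := 64 | P0:M(64), P1:I, P2:I | bus: none
[6] P2: store L0 := 24 | P0:I, P1:I, P2:M(24) | bus: BusRdX,Flush
[7] P2: load  L2 | P0:S(64), P1:I, P2:S(64) | bus: BusRd,Flush
[8] P2: store L1 := 72 | P0:I, P1:I, P2:M(72) | bus: BusRdX
[9] P0: store L0 := 77 | P0:M(77), P1:I, P2:I | bus: BusRdX,Flush
[10] P0: store L3 := 44 | P0:M(44), P1:I, P2:I | bus: BusRdX
[11] P2: load  L0 | P0:S(77), P1:I, P2:S(77) | bus: BusRd,Flush
[12] P0: load  L2 | P0:S(64), P1:I, P2:S(64) | bus: none
[13] P0: load  L2 | P0:S(64), P1:I, P2:S(64) | bus: none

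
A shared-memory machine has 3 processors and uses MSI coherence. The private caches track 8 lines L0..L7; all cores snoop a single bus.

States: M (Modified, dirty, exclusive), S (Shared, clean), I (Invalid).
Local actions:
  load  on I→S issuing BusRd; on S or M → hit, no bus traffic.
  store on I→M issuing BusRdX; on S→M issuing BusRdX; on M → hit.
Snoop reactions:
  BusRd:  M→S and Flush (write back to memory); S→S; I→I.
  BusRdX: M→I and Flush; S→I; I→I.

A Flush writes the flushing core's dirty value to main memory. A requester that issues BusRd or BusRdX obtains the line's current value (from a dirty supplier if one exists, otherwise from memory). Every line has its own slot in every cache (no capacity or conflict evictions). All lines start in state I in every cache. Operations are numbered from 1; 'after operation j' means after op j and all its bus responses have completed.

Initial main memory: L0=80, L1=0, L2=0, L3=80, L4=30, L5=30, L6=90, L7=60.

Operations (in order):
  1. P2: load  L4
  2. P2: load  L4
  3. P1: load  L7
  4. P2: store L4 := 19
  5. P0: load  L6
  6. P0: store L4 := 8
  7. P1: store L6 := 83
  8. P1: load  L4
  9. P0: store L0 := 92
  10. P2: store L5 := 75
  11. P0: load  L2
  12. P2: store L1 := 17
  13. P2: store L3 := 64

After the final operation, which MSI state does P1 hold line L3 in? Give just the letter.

state = I

1. P2: load  L4  bus=[BusRd]  L4: P0=I P1=I P2=S  mem[L4]=30
2. P2: load  L4  bus=[-]  L4: P0=I P1=I P2=S  mem[L4]=30
3. P1: load  L7  bus=[BusRd]  L7: P0=I P1=S P2=I  mem[L7]=60
4. P2: store L4 := 19  bus=[BusRdX]  L4: P0=I P1=I P2=M  mem[L4]=30
5. P0: load  L6  bus=[BusRd]  L6: P0=S P1=I P2=I  mem[L6]=90
6. P0: store L4 := 8  bus=[BusRdX,Flush]  L4: P0=M P1=I P2=I  mem[L4]=19
7. P1: store L6 := 83  bus=[BusRdX]  L6: P0=I P1=M P2=I  mem[L6]=90
8. P1: load  L4  bus=[BusRd,Flush]  L4: P0=S P1=S P2=I  mem[L4]=8
9. P0: store L0 := 92  bus=[BusRdX]  L0: P0=M P1=I P2=I  mem[L0]=80
10. P2: store L5 := 75  bus=[BusRdX]  L5: P0=I P1=I P2=M  mem[L5]=30
11. P0: load  L2  bus=[BusRd]  L2: P0=S P1=I P2=I  mem[L2]=0
12. P2: store L1 := 17  bus=[BusRdX]  L1: P0=I P1=I P2=M  mem[L1]=0
13. P2: store L3 := 64  bus=[BusRdX]  L3: P0=I P1=I P2=M  mem[L3]=80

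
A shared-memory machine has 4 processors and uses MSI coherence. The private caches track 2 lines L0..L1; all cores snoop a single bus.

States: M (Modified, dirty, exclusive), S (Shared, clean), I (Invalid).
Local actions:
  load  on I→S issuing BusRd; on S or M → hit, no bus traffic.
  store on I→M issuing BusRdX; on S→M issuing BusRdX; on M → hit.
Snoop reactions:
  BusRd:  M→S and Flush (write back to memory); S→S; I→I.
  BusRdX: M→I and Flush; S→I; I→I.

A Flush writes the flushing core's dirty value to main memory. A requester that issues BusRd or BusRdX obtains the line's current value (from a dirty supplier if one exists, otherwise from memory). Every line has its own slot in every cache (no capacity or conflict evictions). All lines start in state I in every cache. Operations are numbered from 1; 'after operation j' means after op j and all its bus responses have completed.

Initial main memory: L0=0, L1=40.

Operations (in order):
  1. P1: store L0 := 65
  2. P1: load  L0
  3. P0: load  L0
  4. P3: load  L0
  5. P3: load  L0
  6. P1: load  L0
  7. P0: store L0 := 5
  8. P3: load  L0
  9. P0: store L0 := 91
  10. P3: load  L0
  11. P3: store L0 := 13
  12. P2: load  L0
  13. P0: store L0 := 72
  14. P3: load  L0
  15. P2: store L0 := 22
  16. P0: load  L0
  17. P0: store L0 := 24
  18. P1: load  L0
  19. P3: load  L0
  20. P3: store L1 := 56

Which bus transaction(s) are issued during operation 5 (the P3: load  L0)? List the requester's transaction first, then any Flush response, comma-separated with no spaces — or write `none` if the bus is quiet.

bus = none

1. P1: store L0 := 65  bus=[BusRdX]  L0: P0=I P1=M P2=I P3=I  mem[L0]=0
2. P1: load  L0  bus=[-]  L0: P0=I P1=M P2=I P3=I  mem[L0]=0
3. P0: load  L0  bus=[BusRd,Flush]  L0: P0=S P1=S P2=I P3=I  mem[L0]=65
4. P3: load  L0  bus=[BusRd]  L0: P0=S P1=S P2=I P3=S  mem[L0]=65
5. P3: load  L0  bus=[-]  L0: P0=S P1=S P2=I P3=S  mem[L0]=65
6. P1: load  L0  bus=[-]  L0: P0=S P1=S P2=I P3=S  mem[L0]=65
7. P0: store L0 := 5  bus=[BusRdX]  L0: P0=M P1=I P2=I P3=I  mem[L0]=65
8. P3: load  L0  bus=[BusRd,Flush]  L0: P0=S P1=I P2=I P3=S  mem[L0]=5
9. P0: store L0 := 91  bus=[BusRdX]  L0: P0=M P1=I P2=I P3=I  mem[L0]=5
10. P3: load  L0  bus=[BusRd,Flush]  L0: P0=S P1=I P2=I P3=S  mem[L0]=91
11. P3: store L0 := 13  bus=[BusRdX]  L0: P0=I P1=I P2=I P3=M  mem[L0]=91
12. P2: load  L0  bus=[BusRd,Flush]  L0: P0=I P1=I P2=S P3=S  mem[L0]=13
13. P0: store L0 := 72  bus=[BusRdX]  L0: P0=M P1=I P2=I P3=I  mem[L0]=13
14. P3: load  L0  bus=[BusRd,Flush]  L0: P0=S P1=I P2=I P3=S  mem[L0]=72
15. P2: store L0 := 22  bus=[BusRdX]  L0: P0=I P1=I P2=M P3=I  mem[L0]=72
16. P0: load  L0  bus=[BusRd,Flush]  L0: P0=S P1=I P2=S P3=I  mem[L0]=22
17. P0: store L0 := 24  bus=[BusRdX]  L0: P0=M P1=I P2=I P3=I  mem[L0]=22
18. P1: load  L0  bus=[BusRd,Flush]  L0: P0=S P1=S P2=I P3=I  mem[L0]=24
19. P3: load  L0  bus=[BusRd]  L0: P0=S P1=S P2=I P3=S  mem[L0]=24
20. P3: store L1 := 56  bus=[BusRdX]  L1: P0=I P1=I P2=I P3=M  mem[L1]=40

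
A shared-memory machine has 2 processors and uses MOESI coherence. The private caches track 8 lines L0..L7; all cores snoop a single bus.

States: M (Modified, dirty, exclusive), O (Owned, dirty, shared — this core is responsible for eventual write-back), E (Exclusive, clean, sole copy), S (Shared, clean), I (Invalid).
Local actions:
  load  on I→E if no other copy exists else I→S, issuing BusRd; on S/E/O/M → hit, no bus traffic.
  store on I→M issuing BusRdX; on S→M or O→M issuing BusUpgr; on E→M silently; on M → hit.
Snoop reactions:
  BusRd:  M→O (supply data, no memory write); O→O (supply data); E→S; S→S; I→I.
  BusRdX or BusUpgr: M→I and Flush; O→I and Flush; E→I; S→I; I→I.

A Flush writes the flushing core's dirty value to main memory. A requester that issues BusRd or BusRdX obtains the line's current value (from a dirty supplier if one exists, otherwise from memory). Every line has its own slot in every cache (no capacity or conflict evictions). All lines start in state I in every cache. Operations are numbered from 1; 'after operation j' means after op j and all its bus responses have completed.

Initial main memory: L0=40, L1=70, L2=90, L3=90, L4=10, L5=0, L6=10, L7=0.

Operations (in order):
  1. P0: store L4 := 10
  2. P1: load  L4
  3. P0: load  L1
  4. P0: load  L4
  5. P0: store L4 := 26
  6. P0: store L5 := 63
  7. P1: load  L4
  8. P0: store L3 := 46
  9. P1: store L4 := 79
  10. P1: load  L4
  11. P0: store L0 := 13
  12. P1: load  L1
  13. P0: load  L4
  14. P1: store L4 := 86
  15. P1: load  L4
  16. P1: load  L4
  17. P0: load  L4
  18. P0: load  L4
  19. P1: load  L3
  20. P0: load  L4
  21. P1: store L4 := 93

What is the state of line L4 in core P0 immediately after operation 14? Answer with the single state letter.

  op1 P0: store L4 := 10 → M/I on L4; bus BusRdX; mem=10
  op2 P1: load  L4 → O/S on L4; bus BusRd; mem=10
  op3 P0: load  L1 → E/I on L1; bus BusRd; mem=70
  op4 P0: load  L4 → O/S on L4; bus (none); mem=10
  op5 P0: store L4 := 26 → M/I on L4; bus BusUpgr; mem=10
  op6 P0: store L5 := 63 → M/I on L5; bus BusRdX; mem=0
  op7 P1: load  L4 → O/S on L4; bus BusRd; mem=10
  op8 P0: store L3 := 46 → M/I on L3; bus BusRdX; mem=90
  op9 P1: store L4 := 79 → I/M on L4; bus BusUpgr Flush; mem=26
  op10 P1: load  L4 → I/M on L4; bus (none); mem=26
  op11 P0: store L0 := 13 → M/I on L0; bus BusRdX; mem=40
  op12 P1: load  L1 → S/S on L1; bus BusRd; mem=70
  op13 P0: load  L4 → S/O on L4; bus BusRd; mem=26
  op14 P1: store L4 := 86 → I/M on L4; bus BusUpgr; mem=26
  op15 P1: load  L4 → I/M on L4; bus (none); mem=26
  op16 P1: load  L4 → I/M on L4; bus (none); mem=26
  op17 P0: load  L4 → S/O on L4; bus BusRd; mem=26
  op18 P0: load  L4 → S/O on L4; bus (none); mem=26
  op19 P1: load  L3 → O/S on L3; bus BusRd; mem=90
  op20 P0: load  L4 → S/O on L4; bus (none); mem=26
  op21 P1: store L4 := 93 → I/M on L4; bus BusUpgr; mem=26

state = I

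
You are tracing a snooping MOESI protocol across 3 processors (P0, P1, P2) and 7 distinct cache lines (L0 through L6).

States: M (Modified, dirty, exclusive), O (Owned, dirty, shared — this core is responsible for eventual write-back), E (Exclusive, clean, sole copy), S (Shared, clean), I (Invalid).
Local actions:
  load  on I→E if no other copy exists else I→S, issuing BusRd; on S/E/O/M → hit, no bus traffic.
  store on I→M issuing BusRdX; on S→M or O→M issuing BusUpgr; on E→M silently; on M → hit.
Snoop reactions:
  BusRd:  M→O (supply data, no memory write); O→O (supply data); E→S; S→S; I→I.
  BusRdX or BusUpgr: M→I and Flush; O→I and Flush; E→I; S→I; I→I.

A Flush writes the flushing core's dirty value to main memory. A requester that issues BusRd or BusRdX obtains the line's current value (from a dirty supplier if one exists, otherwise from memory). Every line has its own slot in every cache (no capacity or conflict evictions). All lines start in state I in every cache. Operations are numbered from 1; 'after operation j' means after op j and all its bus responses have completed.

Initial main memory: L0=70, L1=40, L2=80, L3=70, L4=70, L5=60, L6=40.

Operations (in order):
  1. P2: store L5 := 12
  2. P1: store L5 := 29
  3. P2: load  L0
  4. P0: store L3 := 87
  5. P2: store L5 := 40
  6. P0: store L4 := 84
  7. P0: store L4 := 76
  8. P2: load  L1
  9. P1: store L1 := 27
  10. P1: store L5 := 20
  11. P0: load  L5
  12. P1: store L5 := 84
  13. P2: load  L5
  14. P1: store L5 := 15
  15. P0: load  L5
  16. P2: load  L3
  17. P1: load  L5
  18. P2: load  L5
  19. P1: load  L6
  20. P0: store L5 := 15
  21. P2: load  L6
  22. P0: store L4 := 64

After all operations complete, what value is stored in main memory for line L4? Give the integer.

step 1: P2: store L5 := 12  ⟶  IIM  (L5)  txn=BusRdX  M[L5]=60
step 2: P1: store L5 := 29  ⟶  IMI  (L5)  txn=BusRdX+Flush  M[L5]=12
step 3: P2: load  L0  ⟶  IIE  (L0)  txn=BusRd  M[L0]=70
step 4: P0: store L3 := 87  ⟶  MII  (L3)  txn=BusRdX  M[L3]=70
step 5: P2: store L5 := 40  ⟶  IIM  (L5)  txn=BusRdX+Flush  M[L5]=29
step 6: P0: store L4 := 84  ⟶  MII  (L4)  txn=BusRdX  M[L4]=70
step 7: P0: store L4 := 76  ⟶  MII  (L4)  txn=∅  M[L4]=70
step 8: P2: load  L1  ⟶  IIE  (L1)  txn=BusRd  M[L1]=40
step 9: P1: store L1 := 27  ⟶  IMI  (L1)  txn=BusRdX  M[L1]=40
step 10: P1: store L5 := 20  ⟶  IMI  (L5)  txn=BusRdX+Flush  M[L5]=40
step 11: P0: load  L5  ⟶  SOI  (L5)  txn=BusRd  M[L5]=40
step 12: P1: store L5 := 84  ⟶  IMI  (L5)  txn=BusUpgr  M[L5]=40
step 13: P2: load  L5  ⟶  IOS  (L5)  txn=BusRd  M[L5]=40
step 14: P1: store L5 := 15  ⟶  IMI  (L5)  txn=BusUpgr  M[L5]=40
step 15: P0: load  L5  ⟶  SOI  (L5)  txn=BusRd  M[L5]=40
step 16: P2: load  L3  ⟶  OIS  (L3)  txn=BusRd  M[L3]=70
step 17: P1: load  L5  ⟶  SOI  (L5)  txn=∅  M[L5]=40
step 18: P2: load  L5  ⟶  SOS  (L5)  txn=BusRd  M[L5]=40
step 19: P1: load  L6  ⟶  IEI  (L6)  txn=BusRd  M[L6]=40
step 20: P0: store L5 := 15  ⟶  MII  (L5)  txn=BusUpgr+Flush  M[L5]=15
step 21: P2: load  L6  ⟶  ISS  (L6)  txn=BusRd  M[L6]=40
step 22: P0: store L4 := 64  ⟶  MII  (L4)  txn=∅  M[L4]=70

memory[L4] = 70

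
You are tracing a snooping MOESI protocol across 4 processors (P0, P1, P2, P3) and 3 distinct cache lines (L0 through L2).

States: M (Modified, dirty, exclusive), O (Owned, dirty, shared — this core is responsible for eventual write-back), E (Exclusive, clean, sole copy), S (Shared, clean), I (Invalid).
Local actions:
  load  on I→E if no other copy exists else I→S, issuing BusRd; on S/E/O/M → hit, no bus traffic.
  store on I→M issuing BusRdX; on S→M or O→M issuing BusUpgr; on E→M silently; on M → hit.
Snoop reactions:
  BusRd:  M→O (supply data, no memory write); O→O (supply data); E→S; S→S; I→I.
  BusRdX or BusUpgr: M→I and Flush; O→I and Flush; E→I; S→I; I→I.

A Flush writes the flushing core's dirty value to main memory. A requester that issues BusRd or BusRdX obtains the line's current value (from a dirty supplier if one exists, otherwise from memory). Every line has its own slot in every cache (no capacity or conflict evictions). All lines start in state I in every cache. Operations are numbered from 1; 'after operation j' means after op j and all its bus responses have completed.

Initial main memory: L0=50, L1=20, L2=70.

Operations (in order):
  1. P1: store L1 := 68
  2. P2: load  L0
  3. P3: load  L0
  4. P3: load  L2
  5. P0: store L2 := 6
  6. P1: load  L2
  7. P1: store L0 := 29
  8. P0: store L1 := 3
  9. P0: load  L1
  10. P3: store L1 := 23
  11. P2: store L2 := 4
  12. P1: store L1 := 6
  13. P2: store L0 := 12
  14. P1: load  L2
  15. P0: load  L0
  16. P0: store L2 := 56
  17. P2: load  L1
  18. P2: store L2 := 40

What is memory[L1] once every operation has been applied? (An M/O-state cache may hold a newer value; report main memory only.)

[1] P1: store L1 := 68 | P0:I, P1:M(68), P2:I, P3:I | bus: BusRdX
[2] P2: load  L0 | P0:I, P1:I, P2:E(50), P3:I | bus: BusRd
[3] P3: load  L0 | P0:I, P1:I, P2:S(50), P3:S(50) | bus: BusRd
[4] P3: load  L2 | P0:I, P1:I, P2:I, P3:E(70) | bus: BusRd
[5] P0: store L2 := 6 | P0:M(6), P1:I, P2:I, P3:I | bus: BusRdX
[6] P1: load  L2 | P0:O(6), P1:S(6), P2:I, P3:I | bus: BusRd
[7] P1: store L0 := 29 | P0:I, P1:M(29), P2:I, P3:I | bus: BusRdX
[8] P0: store L1 := 3 | P0:M(3), P1:I, P2:I, P3:I | bus: BusRdX,Flush
[9] P0: load  L1 | P0:M(3), P1:I, P2:I, P3:I | bus: none
[10] P3: store L1 := 23 | P0:I, P1:I, P2:I, P3:M(23) | bus: BusRdX,Flush
[11] P2: store L2 := 4 | P0:I, P1:I, P2:M(4), P3:I | bus: BusRdX,Flush
[12] P1: store L1 := 6 | P0:I, P1:M(6), P2:I, P3:I | bus: BusRdX,Flush
[13] P2: store L0 := 12 | P0:I, P1:I, P2:M(12), P3:I | bus: BusRdX,Flush
[14] P1: load  L2 | P0:I, P1:S(4), P2:O(4), P3:I | bus: BusRd
[15] P0: load  L0 | P0:S(12), P1:I, P2:O(12), P3:I | bus: BusRd
[16] P0: store L2 := 56 | P0:M(56), P1:I, P2:I, P3:I | bus: BusRdX,Flush
[17] P2: load  L1 | P0:I, P1:O(6), P2:S(6), P3:I | bus: BusRd
[18] P2: store L2 := 40 | P0:I, P1:I, P2:M(40), P3:I | bus: BusRdX,Flush

memory[L1] = 23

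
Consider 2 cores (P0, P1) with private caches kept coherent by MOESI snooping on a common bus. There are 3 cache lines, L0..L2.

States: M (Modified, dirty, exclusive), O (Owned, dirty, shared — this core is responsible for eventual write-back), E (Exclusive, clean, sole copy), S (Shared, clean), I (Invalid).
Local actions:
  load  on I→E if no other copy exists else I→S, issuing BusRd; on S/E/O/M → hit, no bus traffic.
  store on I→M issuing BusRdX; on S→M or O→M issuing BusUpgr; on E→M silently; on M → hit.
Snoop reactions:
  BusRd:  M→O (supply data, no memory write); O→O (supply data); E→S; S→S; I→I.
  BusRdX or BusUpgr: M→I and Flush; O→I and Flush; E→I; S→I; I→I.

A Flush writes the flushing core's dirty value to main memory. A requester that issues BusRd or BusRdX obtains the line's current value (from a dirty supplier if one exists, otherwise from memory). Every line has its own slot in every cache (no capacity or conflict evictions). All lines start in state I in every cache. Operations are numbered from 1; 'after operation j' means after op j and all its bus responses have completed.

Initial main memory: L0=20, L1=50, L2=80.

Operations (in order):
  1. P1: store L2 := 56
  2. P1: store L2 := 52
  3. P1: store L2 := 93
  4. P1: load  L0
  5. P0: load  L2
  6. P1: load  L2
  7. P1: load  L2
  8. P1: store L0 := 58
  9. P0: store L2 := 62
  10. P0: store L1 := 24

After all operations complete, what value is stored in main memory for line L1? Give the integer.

step 1: P1: store L2 := 56  ⟶  IM  (L2)  txn=BusRdX  M[L2]=80
step 2: P1: store L2 := 52  ⟶  IM  (L2)  txn=∅  M[L2]=80
step 3: P1: store L2 := 93  ⟶  IM  (L2)  txn=∅  M[L2]=80
step 4: P1: load  L0  ⟶  IE  (L0)  txn=BusRd  M[L0]=20
step 5: P0: load  L2  ⟶  SO  (L2)  txn=BusRd  M[L2]=80
step 6: P1: load  L2  ⟶  SO  (L2)  txn=∅  M[L2]=80
step 7: P1: load  L2  ⟶  SO  (L2)  txn=∅  M[L2]=80
step 8: P1: store L0 := 58  ⟶  IM  (L0)  txn=∅  M[L0]=20
step 9: P0: store L2 := 62  ⟶  MI  (L2)  txn=BusUpgr+Flush  M[L2]=93
step 10: P0: store L1 := 24  ⟶  MI  (L1)  txn=BusRdX  M[L1]=50

memory[L1] = 50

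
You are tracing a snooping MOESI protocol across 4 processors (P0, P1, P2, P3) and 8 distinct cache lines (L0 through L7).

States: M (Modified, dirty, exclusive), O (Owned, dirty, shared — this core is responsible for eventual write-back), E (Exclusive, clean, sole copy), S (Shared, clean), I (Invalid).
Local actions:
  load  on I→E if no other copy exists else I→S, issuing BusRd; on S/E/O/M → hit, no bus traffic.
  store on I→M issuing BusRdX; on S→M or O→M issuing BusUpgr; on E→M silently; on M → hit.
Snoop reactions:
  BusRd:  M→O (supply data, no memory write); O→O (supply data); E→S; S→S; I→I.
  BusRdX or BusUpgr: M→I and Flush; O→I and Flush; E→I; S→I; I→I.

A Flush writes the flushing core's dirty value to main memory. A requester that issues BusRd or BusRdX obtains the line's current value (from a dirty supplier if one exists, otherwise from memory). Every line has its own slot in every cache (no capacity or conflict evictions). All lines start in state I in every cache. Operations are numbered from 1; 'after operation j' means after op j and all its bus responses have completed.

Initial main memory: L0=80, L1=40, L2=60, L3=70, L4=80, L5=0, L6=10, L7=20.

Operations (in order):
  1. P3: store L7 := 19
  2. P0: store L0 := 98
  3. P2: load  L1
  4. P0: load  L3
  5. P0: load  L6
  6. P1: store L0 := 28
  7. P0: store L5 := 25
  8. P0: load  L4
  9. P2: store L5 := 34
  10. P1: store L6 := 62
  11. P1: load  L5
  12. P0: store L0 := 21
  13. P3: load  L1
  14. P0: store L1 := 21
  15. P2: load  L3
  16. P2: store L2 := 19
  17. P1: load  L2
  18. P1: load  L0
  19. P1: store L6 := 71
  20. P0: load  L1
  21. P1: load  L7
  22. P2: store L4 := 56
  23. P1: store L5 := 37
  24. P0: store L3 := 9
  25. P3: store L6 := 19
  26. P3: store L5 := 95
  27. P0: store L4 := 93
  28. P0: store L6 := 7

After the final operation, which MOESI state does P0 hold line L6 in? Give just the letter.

1. P3: store L7 := 19  bus=[BusRdX]  L7: P0=I P1=I P2=I P3=M  mem[L7]=20
2. P0: store L0 := 98  bus=[BusRdX]  L0: P0=M P1=I P2=I P3=I  mem[L0]=80
3. P2: load  L1  bus=[BusRd]  L1: P0=I P1=I P2=E P3=I  mem[L1]=40
4. P0: load  L3  bus=[BusRd]  L3: P0=E P1=I P2=I P3=I  mem[L3]=70
5. P0: load  L6  bus=[BusRd]  L6: P0=E P1=I P2=I P3=I  mem[L6]=10
6. P1: store L0 := 28  bus=[BusRdX,Flush]  L0: P0=I P1=M P2=I P3=I  mem[L0]=98
7. P0: store L5 := 25  bus=[BusRdX]  L5: P0=M P1=I P2=I P3=I  mem[L5]=0
8. P0: load  L4  bus=[BusRd]  L4: P0=E P1=I P2=I P3=I  mem[L4]=80
9. P2: store L5 := 34  bus=[BusRdX,Flush]  L5: P0=I P1=I P2=M P3=I  mem[L5]=25
10. P1: store L6 := 62  bus=[BusRdX]  L6: P0=I P1=M P2=I P3=I  mem[L6]=10
11. P1: load  L5  bus=[BusRd]  L5: P0=I P1=S P2=O P3=I  mem[L5]=25
12. P0: store L0 := 21  bus=[BusRdX,Flush]  L0: P0=M P1=I P2=I P3=I  mem[L0]=28
13. P3: load  L1  bus=[BusRd]  L1: P0=I P1=I P2=S P3=S  mem[L1]=40
14. P0: store L1 := 21  bus=[BusRdX]  L1: P0=M P1=I P2=I P3=I  mem[L1]=40
15. P2: load  L3  bus=[BusRd]  L3: P0=S P1=I P2=S P3=I  mem[L3]=70
16. P2: store L2 := 19  bus=[BusRdX]  L2: P0=I P1=I P2=M P3=I  mem[L2]=60
17. P1: load  L2  bus=[BusRd]  L2: P0=I P1=S P2=O P3=I  mem[L2]=60
18. P1: load  L0  bus=[BusRd]  L0: P0=O P1=S P2=I P3=I  mem[L0]=28
19. P1: store L6 := 71  bus=[-]  L6: P0=I P1=M P2=I P3=I  mem[L6]=10
20. P0: load  L1  bus=[-]  L1: P0=M P1=I P2=I P3=I  mem[L1]=40
21. P1: load  L7  bus=[BusRd]  L7: P0=I P1=S P2=I P3=O  mem[L7]=20
22. P2: store L4 := 56  bus=[BusRdX]  L4: P0=I P1=I P2=M P3=I  mem[L4]=80
23. P1: store L5 := 37  bus=[BusUpgr,Flush]  L5: P0=I P1=M P2=I P3=I  mem[L5]=34
24. P0: store L3 := 9  bus=[BusUpgr]  L3: P0=M P1=I P2=I P3=I  mem[L3]=70
25. P3: store L6 := 19  bus=[BusRdX,Flush]  L6: P0=I P1=I P2=I P3=M  mem[L6]=71
26. P3: store L5 := 95  bus=[BusRdX,Flush]  L5: P0=I P1=I P2=I P3=M  mem[L5]=37
27. P0: store L4 := 93  bus=[BusRdX,Flush]  L4: P0=M P1=I P2=I P3=I  mem[L4]=56
28. P0: store L6 := 7  bus=[BusRdX,Flush]  L6: P0=M P1=I P2=I P3=I  mem[L6]=19

state = M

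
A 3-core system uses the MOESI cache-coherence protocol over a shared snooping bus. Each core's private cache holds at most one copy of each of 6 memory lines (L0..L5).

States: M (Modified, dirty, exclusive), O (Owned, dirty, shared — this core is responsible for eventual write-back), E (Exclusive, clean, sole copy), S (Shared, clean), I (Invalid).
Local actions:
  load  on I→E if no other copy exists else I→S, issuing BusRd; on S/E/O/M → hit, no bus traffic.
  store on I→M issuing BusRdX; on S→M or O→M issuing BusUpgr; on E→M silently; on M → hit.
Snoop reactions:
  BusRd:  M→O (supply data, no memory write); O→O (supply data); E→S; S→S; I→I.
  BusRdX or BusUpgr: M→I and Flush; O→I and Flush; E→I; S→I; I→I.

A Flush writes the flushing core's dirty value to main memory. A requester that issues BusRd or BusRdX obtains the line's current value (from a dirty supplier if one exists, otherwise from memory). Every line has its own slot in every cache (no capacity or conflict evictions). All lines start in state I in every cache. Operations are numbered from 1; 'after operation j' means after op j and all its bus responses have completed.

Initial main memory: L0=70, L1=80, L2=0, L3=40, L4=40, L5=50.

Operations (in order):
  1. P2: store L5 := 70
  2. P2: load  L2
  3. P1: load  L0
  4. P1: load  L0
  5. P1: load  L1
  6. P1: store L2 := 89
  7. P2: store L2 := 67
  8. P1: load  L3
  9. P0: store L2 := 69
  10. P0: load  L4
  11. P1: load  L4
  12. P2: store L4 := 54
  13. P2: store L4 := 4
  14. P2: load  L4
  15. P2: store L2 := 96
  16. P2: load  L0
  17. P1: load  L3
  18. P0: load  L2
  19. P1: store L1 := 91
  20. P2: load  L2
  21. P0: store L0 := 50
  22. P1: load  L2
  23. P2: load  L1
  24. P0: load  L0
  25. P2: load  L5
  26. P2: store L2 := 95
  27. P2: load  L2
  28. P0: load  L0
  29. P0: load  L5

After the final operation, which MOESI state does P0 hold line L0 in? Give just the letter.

state = M

step 1: P2: store L5 := 70  ⟶  IIM  (L5)  txn=BusRdX  M[L5]=50
step 2: P2: load  L2  ⟶  IIE  (L2)  txn=BusRd  M[L2]=0
step 3: P1: load  L0  ⟶  IEI  (L0)  txn=BusRd  M[L0]=70
step 4: P1: load  L0  ⟶  IEI  (L0)  txn=∅  M[L0]=70
step 5: P1: load  L1  ⟶  IEI  (L1)  txn=BusRd  M[L1]=80
step 6: P1: store L2 := 89  ⟶  IMI  (L2)  txn=BusRdX  M[L2]=0
step 7: P2: store L2 := 67  ⟶  IIM  (L2)  txn=BusRdX+Flush  M[L2]=89
step 8: P1: load  L3  ⟶  IEI  (L3)  txn=BusRd  M[L3]=40
step 9: P0: store L2 := 69  ⟶  MII  (L2)  txn=BusRdX+Flush  M[L2]=67
step 10: P0: load  L4  ⟶  EII  (L4)  txn=BusRd  M[L4]=40
step 11: P1: load  L4  ⟶  SSI  (L4)  txn=BusRd  M[L4]=40
step 12: P2: store L4 := 54  ⟶  IIM  (L4)  txn=BusRdX  M[L4]=40
step 13: P2: store L4 := 4  ⟶  IIM  (L4)  txn=∅  M[L4]=40
step 14: P2: load  L4  ⟶  IIM  (L4)  txn=∅  M[L4]=40
step 15: P2: store L2 := 96  ⟶  IIM  (L2)  txn=BusRdX+Flush  M[L2]=69
step 16: P2: load  L0  ⟶  ISS  (L0)  txn=BusRd  M[L0]=70
step 17: P1: load  L3  ⟶  IEI  (L3)  txn=∅  M[L3]=40
step 18: P0: load  L2  ⟶  SIO  (L2)  txn=BusRd  M[L2]=69
step 19: P1: store L1 := 91  ⟶  IMI  (L1)  txn=∅  M[L1]=80
step 20: P2: load  L2  ⟶  SIO  (L2)  txn=∅  M[L2]=69
step 21: P0: store L0 := 50  ⟶  MII  (L0)  txn=BusRdX  M[L0]=70
step 22: P1: load  L2  ⟶  SSO  (L2)  txn=BusRd  M[L2]=69
step 23: P2: load  L1  ⟶  IOS  (L1)  txn=BusRd  M[L1]=80
step 24: P0: load  L0  ⟶  MII  (L0)  txn=∅  M[L0]=70
step 25: P2: load  L5  ⟶  IIM  (L5)  txn=∅  M[L5]=50
step 26: P2: store L2 := 95  ⟶  IIM  (L2)  txn=BusUpgr  M[L2]=69
step 27: P2: load  L2  ⟶  IIM  (L2)  txn=∅  M[L2]=69
step 28: P0: load  L0  ⟶  MII  (L0)  txn=∅  M[L0]=70
step 29: P0: load  L5  ⟶  SIO  (L5)  txn=BusRd  M[L5]=50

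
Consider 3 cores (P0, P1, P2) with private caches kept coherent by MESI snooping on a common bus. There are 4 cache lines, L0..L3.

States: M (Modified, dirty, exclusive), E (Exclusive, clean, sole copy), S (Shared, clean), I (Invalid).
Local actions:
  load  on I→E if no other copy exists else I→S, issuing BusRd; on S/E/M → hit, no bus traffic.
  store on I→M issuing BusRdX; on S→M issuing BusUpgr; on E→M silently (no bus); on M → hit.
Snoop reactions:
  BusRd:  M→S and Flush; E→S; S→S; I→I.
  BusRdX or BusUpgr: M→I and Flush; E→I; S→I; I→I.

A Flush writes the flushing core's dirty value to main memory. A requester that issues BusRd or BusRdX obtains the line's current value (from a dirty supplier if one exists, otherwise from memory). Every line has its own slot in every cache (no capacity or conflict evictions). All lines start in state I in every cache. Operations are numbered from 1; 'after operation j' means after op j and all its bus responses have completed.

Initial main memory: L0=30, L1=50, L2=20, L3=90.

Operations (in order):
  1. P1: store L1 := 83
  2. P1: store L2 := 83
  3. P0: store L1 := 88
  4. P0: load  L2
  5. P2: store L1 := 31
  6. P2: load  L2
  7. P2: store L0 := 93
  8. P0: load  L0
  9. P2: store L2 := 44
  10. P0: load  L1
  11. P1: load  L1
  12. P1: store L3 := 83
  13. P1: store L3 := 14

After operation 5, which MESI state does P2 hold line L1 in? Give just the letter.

state = M

[1] P1: store L1 := 83 | P0:I, P1:M(83), P2:I | bus: BusRdX
[2] P1: store L2 := 83 | P0:I, P1:M(83), P2:I | bus: BusRdX
[3] P0: store L1 := 88 | P0:M(88), P1:I, P2:I | bus: BusRdX,Flush
[4] P0: load  L2 | P0:S(83), P1:S(83), P2:I | bus: BusRd,Flush
[5] P2: store L1 := 31 | P0:I, P1:I, P2:M(31) | bus: BusRdX,Flush
[6] P2: load  L2 | P0:S(83), P1:S(83), P2:S(83) | bus: BusRd
[7] P2: store L0 := 93 | P0:I, P1:I, P2:M(93) | bus: BusRdX
[8] P0: load  L0 | P0:S(93), P1:I, P2:S(93) | bus: BusRd,Flush
[9] P2: store L2 := 44 | P0:I, P1:I, P2:M(44) | bus: BusUpgr
[10] P0: load  L1 | P0:S(31), P1:I, P2:S(31) | bus: BusRd,Flush
[11] P1: load  L1 | P0:S(31), P1:S(31), P2:S(31) | bus: BusRd
[12] P1: store L3 := 83 | P0:I, P1:M(83), P2:I | bus: BusRdX
[13] P1: store L3 := 14 | P0:I, P1:M(14), P2:I | bus: none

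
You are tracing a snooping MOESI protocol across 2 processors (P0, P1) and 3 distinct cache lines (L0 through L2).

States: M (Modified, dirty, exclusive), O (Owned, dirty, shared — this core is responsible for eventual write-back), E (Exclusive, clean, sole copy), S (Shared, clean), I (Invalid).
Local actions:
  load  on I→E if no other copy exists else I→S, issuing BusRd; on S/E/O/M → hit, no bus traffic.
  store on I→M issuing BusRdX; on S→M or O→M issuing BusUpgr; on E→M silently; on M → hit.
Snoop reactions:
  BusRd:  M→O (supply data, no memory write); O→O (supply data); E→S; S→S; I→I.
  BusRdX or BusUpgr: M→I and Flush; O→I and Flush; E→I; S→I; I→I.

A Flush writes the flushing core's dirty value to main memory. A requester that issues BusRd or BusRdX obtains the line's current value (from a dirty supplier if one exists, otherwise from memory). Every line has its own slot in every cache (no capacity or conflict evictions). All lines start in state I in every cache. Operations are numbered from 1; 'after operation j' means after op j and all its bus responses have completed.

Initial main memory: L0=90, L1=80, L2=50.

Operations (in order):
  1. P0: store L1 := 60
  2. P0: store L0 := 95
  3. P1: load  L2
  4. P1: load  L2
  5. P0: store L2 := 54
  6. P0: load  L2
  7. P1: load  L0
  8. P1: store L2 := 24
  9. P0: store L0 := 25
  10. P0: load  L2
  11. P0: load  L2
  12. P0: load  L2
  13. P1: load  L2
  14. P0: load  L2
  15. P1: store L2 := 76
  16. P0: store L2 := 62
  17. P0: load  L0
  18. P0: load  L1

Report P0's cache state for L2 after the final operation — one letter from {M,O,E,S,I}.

state = M

  op1 P0: store L1 := 60 → M/I on L1; bus BusRdX; mem=80
  op2 P0: store L0 := 95 → M/I on L0; bus BusRdX; mem=90
  op3 P1: load  L2 → I/E on L2; bus BusRd; mem=50
  op4 P1: load  L2 → I/E on L2; bus (none); mem=50
  op5 P0: store L2 := 54 → M/I on L2; bus BusRdX; mem=50
  op6 P0: load  L2 → M/I on L2; bus (none); mem=50
  op7 P1: load  L0 → O/S on L0; bus BusRd; mem=90
  op8 P1: store L2 := 24 → I/M on L2; bus BusRdX Flush; mem=54
  op9 P0: store L0 := 25 → M/I on L0; bus BusUpgr; mem=90
  op10 P0: load  L2 → S/O on L2; bus BusRd; mem=54
  op11 P0: load  L2 → S/O on L2; bus (none); mem=54
  op12 P0: load  L2 → S/O on L2; bus (none); mem=54
  op13 P1: load  L2 → S/O on L2; bus (none); mem=54
  op14 P0: load  L2 → S/O on L2; bus (none); mem=54
  op15 P1: store L2 := 76 → I/M on L2; bus BusUpgr; mem=54
  op16 P0: store L2 := 62 → M/I on L2; bus BusRdX Flush; mem=76
  op17 P0: load  L0 → M/I on L0; bus (none); mem=90
  op18 P0: load  L1 → M/I on L1; bus (none); mem=80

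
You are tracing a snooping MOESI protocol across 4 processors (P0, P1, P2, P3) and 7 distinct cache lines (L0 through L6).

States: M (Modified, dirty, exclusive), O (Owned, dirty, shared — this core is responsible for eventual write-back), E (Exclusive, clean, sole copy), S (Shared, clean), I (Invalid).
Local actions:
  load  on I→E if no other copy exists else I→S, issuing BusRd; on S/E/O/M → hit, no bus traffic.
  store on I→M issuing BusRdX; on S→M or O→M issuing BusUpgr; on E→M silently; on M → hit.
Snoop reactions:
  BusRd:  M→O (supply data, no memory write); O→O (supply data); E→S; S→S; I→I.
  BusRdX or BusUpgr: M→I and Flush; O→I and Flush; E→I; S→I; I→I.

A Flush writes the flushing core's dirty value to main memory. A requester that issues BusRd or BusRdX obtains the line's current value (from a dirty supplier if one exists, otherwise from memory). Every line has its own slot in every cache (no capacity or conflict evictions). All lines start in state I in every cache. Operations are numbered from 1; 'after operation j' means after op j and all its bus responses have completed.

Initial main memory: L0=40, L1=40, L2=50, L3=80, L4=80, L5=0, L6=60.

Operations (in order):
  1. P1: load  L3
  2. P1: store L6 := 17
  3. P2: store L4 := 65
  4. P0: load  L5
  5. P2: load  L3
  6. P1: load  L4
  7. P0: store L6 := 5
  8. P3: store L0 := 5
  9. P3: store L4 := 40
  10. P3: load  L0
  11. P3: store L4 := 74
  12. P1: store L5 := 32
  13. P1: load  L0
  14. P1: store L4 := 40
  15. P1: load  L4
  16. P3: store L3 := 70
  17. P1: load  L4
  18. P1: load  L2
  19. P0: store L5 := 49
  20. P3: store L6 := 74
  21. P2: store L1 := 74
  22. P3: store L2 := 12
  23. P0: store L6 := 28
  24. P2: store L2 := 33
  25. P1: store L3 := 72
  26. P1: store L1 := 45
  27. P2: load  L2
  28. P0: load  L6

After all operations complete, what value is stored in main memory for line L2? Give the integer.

step 1: P1: load  L3  ⟶  IEII  (L3)  txn=BusRd  M[L3]=80
step 2: P1: store L6 := 17  ⟶  IMII  (L6)  txn=BusRdX  M[L6]=60
step 3: P2: store L4 := 65  ⟶  IIMI  (L4)  txn=BusRdX  M[L4]=80
step 4: P0: load  L5  ⟶  EIII  (L5)  txn=BusRd  M[L5]=0
step 5: P2: load  L3  ⟶  ISSI  (L3)  txn=BusRd  M[L3]=80
step 6: P1: load  L4  ⟶  ISOI  (L4)  txn=BusRd  M[L4]=80
step 7: P0: store L6 := 5  ⟶  MIII  (L6)  txn=BusRdX+Flush  M[L6]=17
step 8: P3: store L0 := 5  ⟶  IIIM  (L0)  txn=BusRdX  M[L0]=40
step 9: P3: store L4 := 40  ⟶  IIIM  (L4)  txn=BusRdX+Flush  M[L4]=65
step 10: P3: load  L0  ⟶  IIIM  (L0)  txn=∅  M[L0]=40
step 11: P3: store L4 := 74  ⟶  IIIM  (L4)  txn=∅  M[L4]=65
step 12: P1: store L5 := 32  ⟶  IMII  (L5)  txn=BusRdX  M[L5]=0
step 13: P1: load  L0  ⟶  ISIO  (L0)  txn=BusRd  M[L0]=40
step 14: P1: store L4 := 40  ⟶  IMII  (L4)  txn=BusRdX+Flush  M[L4]=74
step 15: P1: load  L4  ⟶  IMII  (L4)  txn=∅  M[L4]=74
step 16: P3: store L3 := 70  ⟶  IIIM  (L3)  txn=BusRdX  M[L3]=80
step 17: P1: load  L4  ⟶  IMII  (L4)  txn=∅  M[L4]=74
step 18: P1: load  L2  ⟶  IEII  (L2)  txn=BusRd  M[L2]=50
step 19: P0: store L5 := 49  ⟶  MIII  (L5)  txn=BusRdX+Flush  M[L5]=32
step 20: P3: store L6 := 74  ⟶  IIIM  (L6)  txn=BusRdX+Flush  M[L6]=5
step 21: P2: store L1 := 74  ⟶  IIMI  (L1)  txn=BusRdX  M[L1]=40
step 22: P3: store L2 := 12  ⟶  IIIM  (L2)  txn=BusRdX  M[L2]=50
step 23: P0: store L6 := 28  ⟶  MIII  (L6)  txn=BusRdX+Flush  M[L6]=74
step 24: P2: store L2 := 33  ⟶  IIMI  (L2)  txn=BusRdX+Flush  M[L2]=12
step 25: P1: store L3 := 72  ⟶  IMII  (L3)  txn=BusRdX+Flush  M[L3]=70
step 26: P1: store L1 := 45  ⟶  IMII  (L1)  txn=BusRdX+Flush  M[L1]=74
step 27: P2: load  L2  ⟶  IIMI  (L2)  txn=∅  M[L2]=12
step 28: P0: load  L6  ⟶  MIII  (L6)  txn=∅  M[L6]=74

memory[L2] = 12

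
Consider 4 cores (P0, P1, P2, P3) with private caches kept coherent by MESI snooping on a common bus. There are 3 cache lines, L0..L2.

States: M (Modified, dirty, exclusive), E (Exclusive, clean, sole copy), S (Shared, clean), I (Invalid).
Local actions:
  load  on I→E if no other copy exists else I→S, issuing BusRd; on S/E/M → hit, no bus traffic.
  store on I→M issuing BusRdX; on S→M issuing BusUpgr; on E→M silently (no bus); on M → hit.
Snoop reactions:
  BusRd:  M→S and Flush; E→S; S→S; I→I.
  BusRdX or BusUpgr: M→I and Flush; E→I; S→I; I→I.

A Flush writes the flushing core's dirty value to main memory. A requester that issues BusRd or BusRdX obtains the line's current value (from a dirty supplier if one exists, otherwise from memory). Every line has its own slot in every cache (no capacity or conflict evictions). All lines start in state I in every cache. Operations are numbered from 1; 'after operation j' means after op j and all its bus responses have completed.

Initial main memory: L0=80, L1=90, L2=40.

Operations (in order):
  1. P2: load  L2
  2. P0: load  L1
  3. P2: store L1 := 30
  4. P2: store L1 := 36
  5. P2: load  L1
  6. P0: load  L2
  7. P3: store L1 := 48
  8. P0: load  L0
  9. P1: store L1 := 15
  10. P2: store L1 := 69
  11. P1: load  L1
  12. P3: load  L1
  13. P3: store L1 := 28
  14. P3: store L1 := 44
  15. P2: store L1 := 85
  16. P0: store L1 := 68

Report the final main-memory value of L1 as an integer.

  op1 P2: load  L2 → I/I/E/I on L2; bus BusRd; mem=40
  op2 P0: load  L1 → E/I/I/I on L1; bus BusRd; mem=90
  op3 P2: store L1 := 30 → I/I/M/I on L1; bus BusRdX; mem=90
  op4 P2: store L1 := 36 → I/I/M/I on L1; bus (none); mem=90
  op5 P2: load  L1 → I/I/M/I on L1; bus (none); mem=90
  op6 P0: load  L2 → S/I/S/I on L2; bus BusRd; mem=40
  op7 P3: store L1 := 48 → I/I/I/M on L1; bus BusRdX Flush; mem=36
  op8 P0: load  L0 → E/I/I/I on L0; bus BusRd; mem=80
  op9 P1: store L1 := 15 → I/M/I/I on L1; bus BusRdX Flush; mem=48
  op10 P2: store L1 := 69 → I/I/M/I on L1; bus BusRdX Flush; mem=15
  op11 P1: load  L1 → I/S/S/I on L1; bus BusRd Flush; mem=69
  op12 P3: load  L1 → I/S/S/S on L1; bus BusRd; mem=69
  op13 P3: store L1 := 28 → I/I/I/M on L1; bus BusUpgr; mem=69
  op14 P3: store L1 := 44 → I/I/I/M on L1; bus (none); mem=69
  op15 P2: store L1 := 85 → I/I/M/I on L1; bus BusRdX Flush; mem=44
  op16 P0: store L1 := 68 → M/I/I/I on L1; bus BusRdX Flush; mem=85

memory[L1] = 85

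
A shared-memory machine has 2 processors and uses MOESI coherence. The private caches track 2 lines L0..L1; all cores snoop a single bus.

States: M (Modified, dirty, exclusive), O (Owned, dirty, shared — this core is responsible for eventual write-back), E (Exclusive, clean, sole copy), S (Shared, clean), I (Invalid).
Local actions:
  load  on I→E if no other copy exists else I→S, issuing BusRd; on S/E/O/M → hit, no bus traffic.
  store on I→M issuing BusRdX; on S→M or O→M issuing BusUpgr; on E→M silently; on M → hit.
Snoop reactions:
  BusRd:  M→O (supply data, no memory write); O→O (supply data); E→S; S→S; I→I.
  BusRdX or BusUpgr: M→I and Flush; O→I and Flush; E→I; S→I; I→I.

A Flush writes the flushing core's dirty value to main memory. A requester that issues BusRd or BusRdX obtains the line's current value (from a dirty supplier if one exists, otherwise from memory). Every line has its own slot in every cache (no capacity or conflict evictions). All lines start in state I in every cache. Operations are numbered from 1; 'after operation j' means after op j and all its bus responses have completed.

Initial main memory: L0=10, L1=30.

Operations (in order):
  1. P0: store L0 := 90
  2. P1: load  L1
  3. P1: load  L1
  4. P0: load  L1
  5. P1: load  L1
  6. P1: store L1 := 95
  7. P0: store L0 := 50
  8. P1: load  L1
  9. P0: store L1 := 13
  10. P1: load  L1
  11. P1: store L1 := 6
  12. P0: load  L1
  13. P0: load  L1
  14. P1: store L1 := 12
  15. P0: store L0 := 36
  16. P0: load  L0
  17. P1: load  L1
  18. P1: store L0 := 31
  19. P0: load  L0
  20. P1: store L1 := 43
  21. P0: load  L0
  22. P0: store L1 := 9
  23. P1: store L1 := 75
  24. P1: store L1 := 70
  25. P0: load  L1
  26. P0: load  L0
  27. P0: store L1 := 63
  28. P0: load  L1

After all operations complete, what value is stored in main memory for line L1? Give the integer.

memory[L1] = 70

  op1 P0: store L0 := 90 → M/I on L0; bus BusRdX; mem=10
  op2 P1: load  L1 → I/E on L1; bus BusRd; mem=30
  op3 P1: load  L1 → I/E on L1; bus (none); mem=30
  op4 P0: load  L1 → S/S on L1; bus BusRd; mem=30
  op5 P1: load  L1 → S/S on L1; bus (none); mem=30
  op6 P1: store L1 := 95 → I/M on L1; bus BusUpgr; mem=30
  op7 P0: store L0 := 50 → M/I on L0; bus (none); mem=10
  op8 P1: load  L1 → I/M on L1; bus (none); mem=30
  op9 P0: store L1 := 13 → M/I on L1; bus BusRdX Flush; mem=95
  op10 P1: load  L1 → O/S on L1; bus BusRd; mem=95
  op11 P1: store L1 := 6 → I/M on L1; bus BusUpgr Flush; mem=13
  op12 P0: load  L1 → S/O on L1; bus BusRd; mem=13
  op13 P0: load  L1 → S/O on L1; bus (none); mem=13
  op14 P1: store L1 := 12 → I/M on L1; bus BusUpgr; mem=13
  op15 P0: store L0 := 36 → M/I on L0; bus (none); mem=10
  op16 P0: load  L0 → M/I on L0; bus (none); mem=10
  op17 P1: load  L1 → I/M on L1; bus (none); mem=13
  op18 P1: store L0 := 31 → I/M on L0; bus BusRdX Flush; mem=36
  op19 P0: load  L0 → S/O on L0; bus BusRd; mem=36
  op20 P1: store L1 := 43 → I/M on L1; bus (none); mem=13
  op21 P0: load  L0 → S/O on L0; bus (none); mem=36
  op22 P0: store L1 := 9 → M/I on L1; bus BusRdX Flush; mem=43
  op23 P1: store L1 := 75 → I/M on L1; bus BusRdX Flush; mem=9
  op24 P1: store L1 := 70 → I/M on L1; bus (none); mem=9
  op25 P0: load  L1 → S/O on L1; bus BusRd; mem=9
  op26 P0: load  L0 → S/O on L0; bus (none); mem=36
  op27 P0: store L1 := 63 → M/I on L1; bus BusUpgr Flush; mem=70
  op28 P0: load  L1 → M/I on L1; bus (none); mem=70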